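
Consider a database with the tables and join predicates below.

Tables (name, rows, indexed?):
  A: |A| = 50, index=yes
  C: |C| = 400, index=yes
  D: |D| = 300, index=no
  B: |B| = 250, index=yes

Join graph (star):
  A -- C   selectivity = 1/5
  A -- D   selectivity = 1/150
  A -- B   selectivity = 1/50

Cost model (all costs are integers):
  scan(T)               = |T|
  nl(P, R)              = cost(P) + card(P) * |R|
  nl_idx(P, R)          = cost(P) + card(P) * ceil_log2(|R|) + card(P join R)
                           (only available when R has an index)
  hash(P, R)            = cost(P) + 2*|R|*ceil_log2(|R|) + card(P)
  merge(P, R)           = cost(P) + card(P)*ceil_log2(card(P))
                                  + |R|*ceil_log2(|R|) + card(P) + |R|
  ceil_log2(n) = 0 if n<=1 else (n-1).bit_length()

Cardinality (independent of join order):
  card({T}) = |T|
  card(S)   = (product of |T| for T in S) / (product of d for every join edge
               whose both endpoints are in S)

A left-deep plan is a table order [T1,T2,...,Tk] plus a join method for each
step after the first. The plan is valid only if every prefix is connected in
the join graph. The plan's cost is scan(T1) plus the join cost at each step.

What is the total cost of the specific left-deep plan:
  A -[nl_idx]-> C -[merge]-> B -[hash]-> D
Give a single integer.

84150

step 1: scan A: cost=50, card=50
step 2: join C via nl_idx
    card(P join C) = 50*400/(5) = 4000
    cost = 50 + 50*9 + 4000 = 4500
step 3: join B via merge
    card(P join B) = 4000*250/(50) = 20000
    cost = 4500 + 4000*12 + 250*8 + 4000 + 250 = 58750
step 4: join D via hash
    card(P join D) = 20000*300/(150) = 40000
    cost = 58750 + 2*300*9 + 20000 = 84150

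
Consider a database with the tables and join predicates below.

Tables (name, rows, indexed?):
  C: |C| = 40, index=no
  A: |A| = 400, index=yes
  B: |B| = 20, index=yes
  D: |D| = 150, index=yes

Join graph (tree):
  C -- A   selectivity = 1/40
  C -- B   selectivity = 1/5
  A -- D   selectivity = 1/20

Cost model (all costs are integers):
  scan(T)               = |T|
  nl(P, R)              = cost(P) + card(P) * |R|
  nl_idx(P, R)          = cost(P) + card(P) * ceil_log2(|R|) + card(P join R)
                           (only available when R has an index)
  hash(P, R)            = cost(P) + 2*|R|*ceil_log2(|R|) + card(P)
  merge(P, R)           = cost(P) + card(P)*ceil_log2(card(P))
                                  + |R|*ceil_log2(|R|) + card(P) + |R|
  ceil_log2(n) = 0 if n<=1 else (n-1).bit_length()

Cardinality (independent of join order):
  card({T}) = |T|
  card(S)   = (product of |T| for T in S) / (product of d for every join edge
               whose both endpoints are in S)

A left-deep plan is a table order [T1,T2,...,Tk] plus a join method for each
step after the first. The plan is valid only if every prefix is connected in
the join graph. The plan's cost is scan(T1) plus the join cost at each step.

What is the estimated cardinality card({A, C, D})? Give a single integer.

3000

Tables in S: A(400), C(40), D(150)
Edges inside S: C-A(d=40), A-D(d=20)
numerator = 400 * 40 * 150 = 2400000
denominator = 40 * 20 = 800
card(S) = 2400000 / 800 = 3000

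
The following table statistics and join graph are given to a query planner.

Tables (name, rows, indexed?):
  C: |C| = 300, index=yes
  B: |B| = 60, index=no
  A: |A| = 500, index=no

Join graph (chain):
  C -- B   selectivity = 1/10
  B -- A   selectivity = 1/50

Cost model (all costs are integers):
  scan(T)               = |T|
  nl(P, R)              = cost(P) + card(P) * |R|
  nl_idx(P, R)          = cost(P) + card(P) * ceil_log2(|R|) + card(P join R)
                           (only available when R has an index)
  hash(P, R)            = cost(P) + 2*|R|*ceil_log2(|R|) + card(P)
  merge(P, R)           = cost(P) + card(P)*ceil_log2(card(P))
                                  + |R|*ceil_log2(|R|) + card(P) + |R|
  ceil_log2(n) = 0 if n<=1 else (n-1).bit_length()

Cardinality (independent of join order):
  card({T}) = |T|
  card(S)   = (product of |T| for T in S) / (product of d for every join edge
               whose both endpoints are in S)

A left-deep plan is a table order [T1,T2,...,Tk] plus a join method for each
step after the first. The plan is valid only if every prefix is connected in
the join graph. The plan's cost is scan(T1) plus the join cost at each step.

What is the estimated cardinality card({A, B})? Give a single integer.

600

Tables in S: A(500), B(60)
Edges inside S: B-A(d=50)
numerator = 500 * 60 = 30000
denominator = 50 = 50
card(S) = 30000 / 50 = 600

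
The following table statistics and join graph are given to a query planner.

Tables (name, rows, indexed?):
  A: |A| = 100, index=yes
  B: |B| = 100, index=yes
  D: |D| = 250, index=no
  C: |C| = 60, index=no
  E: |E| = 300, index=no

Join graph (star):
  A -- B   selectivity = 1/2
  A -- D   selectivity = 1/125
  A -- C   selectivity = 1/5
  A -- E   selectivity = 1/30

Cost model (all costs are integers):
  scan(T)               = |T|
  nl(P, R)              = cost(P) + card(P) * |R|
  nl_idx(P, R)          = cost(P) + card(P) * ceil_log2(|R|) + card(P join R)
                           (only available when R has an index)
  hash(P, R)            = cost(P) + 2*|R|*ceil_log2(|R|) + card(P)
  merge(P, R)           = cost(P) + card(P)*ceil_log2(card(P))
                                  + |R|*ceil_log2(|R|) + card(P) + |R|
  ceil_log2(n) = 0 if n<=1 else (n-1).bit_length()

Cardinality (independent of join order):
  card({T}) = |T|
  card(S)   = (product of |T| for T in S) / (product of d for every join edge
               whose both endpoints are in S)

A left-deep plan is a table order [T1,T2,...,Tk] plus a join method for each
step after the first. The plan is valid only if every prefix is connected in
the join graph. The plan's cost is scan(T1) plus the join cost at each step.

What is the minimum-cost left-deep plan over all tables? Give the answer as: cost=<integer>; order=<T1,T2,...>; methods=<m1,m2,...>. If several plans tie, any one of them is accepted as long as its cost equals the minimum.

cost=34820; order=D,A,E,C,B; methods=hash,merge,hash,hash

Selinger DP (subsets sized 1..n):
  {A}: scan cost=100, card=100
  {B}: scan cost=100, card=100
  {D}: scan cost=250, card=250
  {C}: scan cost=60, card=60
  {E}: scan cost=300, card=300
  {AB}: card=5000; try (B,hash)→1600, (A,hash)→1600, (B,merge)→1700, (A,merge)→1700, (B,nl_idx)→5800, (A,nl_idx)→5800 …(+2); best=1600 via (B,hash)
  {AD}: card=200; try (A,hash)→1900, (A,nl_idx)→2200, (D,merge)→3150, (A,merge)→3300, (D,hash)→4200, (D,nl)→25100 …(+1); best=1900 via (A,hash)
  {AC}: card=1200; try (C,hash)→920, (A,merge)→1280, (C,merge)→1320, (A,hash)→1520, (A,nl_idx)→1680, (A,nl)→6060 …(+1); best=920 via (C,hash)
  {AE}: card=1000; try (A,hash)→2000, (A,nl_idx)→3400, (E,merge)→3900, (A,merge)→4100, (E,hash)→5600, (E,nl)→30100 …(+1); best=2000 via (A,hash)
  {ABD}: card=10000; try (B,hash)→3500, (B,merge)→4500, (D,hash)→10600, (B,nl_idx)→13300, (B,nl)→21900, (D,merge)→73850 …(+1); best=3500 via (B,hash)
  {ABC}: card=60000; try (B,hash)→3520, (C,hash)→7320, (B,merge)→16120, (B,nl_idx)→69320, (C,merge)→72020, (B,nl)→120920 …(+1); best=3520 via (B,hash)
  {ABE}: card=50000; try (B,hash)→4400, (E,hash)→12000, (B,merge)→13800, (B,nl_idx)→59000, (E,merge)→74600, (B,nl)→102000 …(+1); best=4400 via (B,hash)
  {ACD}: card=2400; try (C,hash)→2820, (C,merge)→4120, (D,hash)→6120, (C,nl)→13900, (D,merge)→17570, (D,nl)→300920; best=2820 via (C,hash)
  {ADE}: card=2000; try (E,merge)→6700, (D,hash)→7000, (E,hash)→7500, (D,merge)→15250, (E,nl)→61900, (D,nl)→252000; best=6700 via (E,merge)
  {ACE}: card=12000; try (C,hash)→3720, (E,hash)→7520, (C,merge)→13420, (E,merge)→18320, (C,nl)→62000, (E,nl)→360920; best=3720 via (C,hash)
  {ABCD}: card=120000; try (B,hash)→6620, (C,hash)→14220, (B,merge)→34820, (D,hash)→67520, (B,nl_idx)→139620, (C,merge)→153920 …(+4); best=6620 via (B,hash)
  {ABDE}: card=100000; try (B,hash)→10100, (E,hash)→18900, (B,merge)→31500, (D,hash)→58400, (B,nl_idx)→120700, (E,merge)→156500 …(+4); best=10100 via (B,hash)
  {ABCE}: card=600000; try (B,hash)→17120, (C,hash)→55120, (E,hash)→68920, (B,merge)→184520, (B,nl_idx)→687720, (C,merge)→854820 …(+4); best=17120 via (B,hash)
  {ACDE}: card=24000; try (C,hash)→9420, (E,hash)→10620, (D,hash)→19720, (C,merge)→31120, (E,merge)→37020, (C,nl)→126700 …(+3); best=9420 via (C,hash)
  {ABCDE}: card=1200000; try (B,hash)→34820, (C,hash)→110820, (E,hash)→132020, (B,merge)→394220, (D,hash)→621120, (B,nl_idx)→1377420 …(+7); best=34820 via (B,hash)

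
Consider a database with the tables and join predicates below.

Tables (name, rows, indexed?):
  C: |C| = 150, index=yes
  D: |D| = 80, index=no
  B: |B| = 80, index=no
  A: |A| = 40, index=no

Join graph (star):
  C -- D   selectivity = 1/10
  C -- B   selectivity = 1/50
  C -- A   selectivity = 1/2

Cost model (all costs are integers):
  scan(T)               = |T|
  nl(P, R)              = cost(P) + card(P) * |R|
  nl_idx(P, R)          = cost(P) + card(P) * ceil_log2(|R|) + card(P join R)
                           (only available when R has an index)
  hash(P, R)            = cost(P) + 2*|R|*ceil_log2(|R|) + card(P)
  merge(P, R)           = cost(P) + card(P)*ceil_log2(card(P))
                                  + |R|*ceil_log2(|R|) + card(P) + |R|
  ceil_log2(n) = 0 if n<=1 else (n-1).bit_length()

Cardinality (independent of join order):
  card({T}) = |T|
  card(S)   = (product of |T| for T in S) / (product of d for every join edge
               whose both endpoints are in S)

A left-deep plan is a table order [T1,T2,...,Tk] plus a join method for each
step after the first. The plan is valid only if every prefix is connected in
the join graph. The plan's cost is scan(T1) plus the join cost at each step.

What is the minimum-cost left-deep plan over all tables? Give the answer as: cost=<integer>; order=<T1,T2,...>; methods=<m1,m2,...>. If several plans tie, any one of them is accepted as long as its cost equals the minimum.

cost=4720; order=B,C,D,A; methods=nl_idx,hash,hash

Selinger DP (subsets sized 1..n):
  {C}: scan cost=150, card=150
  {D}: scan cost=80, card=80
  {B}: scan cost=80, card=80
  {A}: scan cost=40, card=40
  {CD}: card=1200; try (D,hash)→1420, (C,nl_idx)→1920, (C,merge)→2070, (D,merge)→2140, (C,hash)→2560, (C,nl)→12080 …(+1); best=1420 via (D,hash)
  {BC}: card=240; try (C,nl_idx)→960, (B,hash)→1420, (C,merge)→2070, (B,merge)→2140, (C,hash)→2560, (C,nl)→12080 …(+1); best=960 via (C,nl_idx)
  {AC}: card=3000; try (A,hash)→780, (C,merge)→1670, (A,merge)→1780, (C,hash)→2480, (C,nl_idx)→3360, (C,nl)→6040 …(+1); best=780 via (A,hash)
  {BCD}: card=1920; try (D,hash)→2320, (B,hash)→3740, (D,merge)→3760, (B,merge)→16460, (D,nl)→20160, (B,nl)→97420; best=2320 via (D,hash)
  {ACD}: card=24000; try (A,hash)→3100, (D,hash)→4900, (A,merge)→16100, (D,merge)→40420, (A,nl)→49420, (D,nl)→240780; best=3100 via (A,hash)
  {ABC}: card=4800; try (A,hash)→1680, (A,merge)→3400, (B,hash)→4900, (A,nl)→10560, (B,merge)→40420, (B,nl)→240780; best=1680 via (A,hash)
  {ABCD}: card=38400; try (A,hash)→4720, (D,hash)→7600, (A,merge)→25640, (B,hash)→28220, (D,merge)→69520, (A,nl)→79120 …(+3); best=4720 via (A,hash)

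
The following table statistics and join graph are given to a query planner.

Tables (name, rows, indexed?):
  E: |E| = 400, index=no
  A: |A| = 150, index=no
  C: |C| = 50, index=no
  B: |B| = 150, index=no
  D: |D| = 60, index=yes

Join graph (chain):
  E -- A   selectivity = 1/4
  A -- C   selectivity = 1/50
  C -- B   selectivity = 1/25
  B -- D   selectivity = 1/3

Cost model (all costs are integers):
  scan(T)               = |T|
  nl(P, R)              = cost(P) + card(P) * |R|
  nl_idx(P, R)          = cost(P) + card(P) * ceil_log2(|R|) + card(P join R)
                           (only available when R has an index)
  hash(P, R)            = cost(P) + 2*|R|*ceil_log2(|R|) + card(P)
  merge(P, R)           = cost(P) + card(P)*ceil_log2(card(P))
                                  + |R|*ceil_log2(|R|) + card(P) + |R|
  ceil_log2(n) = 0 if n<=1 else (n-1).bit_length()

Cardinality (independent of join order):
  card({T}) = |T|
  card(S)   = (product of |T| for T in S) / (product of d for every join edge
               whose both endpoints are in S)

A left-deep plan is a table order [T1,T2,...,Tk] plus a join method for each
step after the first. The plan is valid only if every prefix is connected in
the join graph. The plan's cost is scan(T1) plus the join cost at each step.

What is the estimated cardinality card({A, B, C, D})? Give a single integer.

18000

Tables in S: A(150), B(150), C(50), D(60)
Edges inside S: A-C(d=50), C-B(d=25), B-D(d=3)
numerator = 150 * 150 * 50 * 60 = 67500000
denominator = 50 * 25 * 3 = 3750
card(S) = 67500000 / 3750 = 18000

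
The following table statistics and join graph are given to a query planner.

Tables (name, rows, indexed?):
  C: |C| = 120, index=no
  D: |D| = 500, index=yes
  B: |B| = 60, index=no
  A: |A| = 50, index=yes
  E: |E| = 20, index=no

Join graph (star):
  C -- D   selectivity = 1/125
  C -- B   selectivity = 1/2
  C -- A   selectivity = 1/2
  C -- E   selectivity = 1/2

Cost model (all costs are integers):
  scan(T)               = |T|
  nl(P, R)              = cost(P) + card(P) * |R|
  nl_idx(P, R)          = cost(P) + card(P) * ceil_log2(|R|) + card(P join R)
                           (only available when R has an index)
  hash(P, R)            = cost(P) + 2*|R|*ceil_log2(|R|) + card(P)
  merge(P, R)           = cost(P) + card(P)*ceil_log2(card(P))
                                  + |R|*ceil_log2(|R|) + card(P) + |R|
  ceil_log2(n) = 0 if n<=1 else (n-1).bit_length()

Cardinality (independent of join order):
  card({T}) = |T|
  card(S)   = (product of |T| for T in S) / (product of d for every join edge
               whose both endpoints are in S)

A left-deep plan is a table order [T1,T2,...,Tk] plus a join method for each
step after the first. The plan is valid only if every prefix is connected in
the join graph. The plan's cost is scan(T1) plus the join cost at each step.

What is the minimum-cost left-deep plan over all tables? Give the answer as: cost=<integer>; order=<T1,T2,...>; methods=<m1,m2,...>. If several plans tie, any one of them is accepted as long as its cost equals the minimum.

Selinger DP (subsets sized 1..n):
  {C}: scan cost=120, card=120
  {D}: scan cost=500, card=500
  {B}: scan cost=60, card=60
  {A}: scan cost=50, card=50
  {E}: scan cost=20, card=20
  {CD}: card=480; try (D,nl_idx)→1680, (C,hash)→2680, (D,merge)→6080, (C,merge)→6460, (D,hash)→9240, (D,nl)→60120 …(+1); best=1680 via (D,nl_idx)
  {BC}: card=3600; try (B,hash)→960, (C,merge)→1440, (B,merge)→1500, (C,hash)→1800, (C,nl)→7260, (B,nl)→7320; best=960 via (B,hash)
  {AC}: card=3000; try (A,hash)→840, (C,merge)→1360, (A,merge)→1430, (C,hash)→1780, (A,nl_idx)→3840, (C,nl)→6050 …(+1); best=840 via (A,hash)
  {CE}: card=1200; try (E,hash)→440, (C,merge)→1100, (E,merge)→1200, (C,hash)→1720, (C,nl)→2420, (E,nl)→2520; best=440 via (E,hash)
  {BCD}: card=14400; try (B,hash)→2880, (B,merge)→6900, (D,hash)→13560, (B,nl)→30480, (D,nl_idx)→47760, (D,merge)→52760 …(+1); best=2880 via (B,hash)
  {ACD}: card=12000; try (A,hash)→2760, (A,merge)→6830, (D,hash)→12840, (A,nl_idx)→16560, (A,nl)→25680, (D,nl_idx)→39840 …(+2); best=2760 via (A,hash)
  {CDE}: card=4800; try (E,hash)→2360, (E,merge)→6600, (D,hash)→10640, (E,nl)→11280, (D,nl_idx)→16040, (D,merge)→19840 …(+1); best=2360 via (E,hash)
  {ABC}: card=90000; try (B,hash)→4560, (A,hash)→5160, (B,merge)→40260, (A,merge)→48110, (A,nl_idx)→112560, (B,nl)→180840 …(+1); best=4560 via (B,hash)
  {BCE}: card=36000; try (B,hash)→2360, (E,hash)→4760, (B,merge)→15260, (E,merge)→47880, (B,nl)→72440, (E,nl)→72960; best=2360 via (B,hash)
  {ACE}: card=30000; try (A,hash)→2240, (E,hash)→4040, (A,merge)→15190, (A,nl_idx)→37640, (E,merge)→39960, (A,nl)→60440 …(+1); best=2240 via (A,hash)
  {ABCD}: card=360000; try (B,hash)→15480, (A,hash)→17880, (D,hash)→103560, (B,merge)→183180, (A,merge)→219230, (A,nl_idx)→449280 …(+5); best=15480 via (B,hash)
  {BCDE}: card=144000; try (B,hash)→7880, (E,hash)→17480, (D,hash)→47360, (B,merge)→69980, (E,merge)→219000, (B,nl)→290360 …(+4); best=7880 via (B,hash)
  {ACDE}: card=120000; try (A,hash)→7760, (E,hash)→14960, (D,hash)→41240, (A,merge)→69910, (A,nl_idx)→151160, (E,merge)→182880 …(+5); best=7760 via (A,hash)
  {ABCE}: card=900000; try (B,hash)→32960, (A,hash)→38960, (E,hash)→94760, (B,merge)→482660, (A,merge)→614710, (A,nl_idx)→1118360 …(+4); best=32960 via (B,hash)
  {ABCDE}: card=3600000; try (B,hash)→128480, (A,hash)→152480, (E,hash)→375680, (D,hash)→941960, (B,merge)→2168180, (A,merge)→2744230 …(+8); best=128480 via (B,hash)

cost=128480; order=C,D,E,A,B; methods=nl_idx,hash,hash,hash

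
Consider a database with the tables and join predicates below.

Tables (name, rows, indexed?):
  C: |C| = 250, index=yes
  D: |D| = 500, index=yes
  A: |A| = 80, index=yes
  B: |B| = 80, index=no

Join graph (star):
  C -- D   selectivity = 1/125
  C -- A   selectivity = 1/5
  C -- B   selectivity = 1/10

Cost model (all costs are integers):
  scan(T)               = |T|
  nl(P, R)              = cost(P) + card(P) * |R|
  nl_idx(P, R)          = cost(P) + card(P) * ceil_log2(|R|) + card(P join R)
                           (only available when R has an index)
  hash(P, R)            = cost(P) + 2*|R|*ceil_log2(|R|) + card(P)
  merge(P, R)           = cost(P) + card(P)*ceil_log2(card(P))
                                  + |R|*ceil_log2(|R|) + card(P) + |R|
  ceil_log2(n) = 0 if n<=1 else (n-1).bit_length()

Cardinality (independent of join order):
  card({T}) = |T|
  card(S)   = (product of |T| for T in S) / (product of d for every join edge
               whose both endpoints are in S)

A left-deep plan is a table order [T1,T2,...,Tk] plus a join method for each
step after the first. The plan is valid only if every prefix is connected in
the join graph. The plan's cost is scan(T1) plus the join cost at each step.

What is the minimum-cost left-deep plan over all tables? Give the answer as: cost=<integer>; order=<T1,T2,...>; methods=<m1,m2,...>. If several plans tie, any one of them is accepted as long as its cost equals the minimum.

Selinger DP (subsets sized 1..n):
  {C}: scan cost=250, card=250
  {D}: scan cost=500, card=500
  {A}: scan cost=80, card=80
  {B}: scan cost=80, card=80
  {CD}: card=1000; try (D,nl_idx)→3500, (C,hash)→5000, (C,nl_idx)→5500, (D,merge)→7500, (C,merge)→7750, (D,hash)→9500 …(+2); best=3500 via (D,nl_idx)
  {AC}: card=4000; try (A,hash)→1620, (C,merge)→2970, (A,merge)→3140, (C,hash)→4160, (C,nl_idx)→4720, (A,nl_idx)→6000 …(+2); best=1620 via (A,hash)
  {BC}: card=2000; try (B,hash)→1620, (C,nl_idx)→2720, (C,merge)→2970, (B,merge)→3140, (C,hash)→4160, (C,nl)→20080 …(+1); best=1620 via (B,hash)
  {ACD}: card=16000; try (A,hash)→5620, (D,hash)→14620, (A,merge)→15140, (A,nl_idx)→26500, (D,nl_idx)→53620, (D,merge)→58620 …(+2); best=5620 via (A,hash)
  {BCD}: card=8000; try (B,hash)→5620, (D,hash)→12620, (B,merge)→15140, (D,nl_idx)→27620, (D,merge)→30620, (B,nl)→83500 …(+1); best=5620 via (B,hash)
  {ABC}: card=32000; try (A,hash)→4740, (B,hash)→6740, (A,merge)→26260, (A,nl_idx)→47620, (B,merge)→54260, (A,nl)→161620 …(+1); best=4740 via (A,hash)
  {ABCD}: card=128000; try (A,hash)→14740, (B,hash)→22740, (D,hash)→45740, (A,merge)→118260, (A,nl_idx)→189620, (B,merge)→246260 …(+5); best=14740 via (A,hash)

cost=14740; order=C,D,B,A; methods=nl_idx,hash,hash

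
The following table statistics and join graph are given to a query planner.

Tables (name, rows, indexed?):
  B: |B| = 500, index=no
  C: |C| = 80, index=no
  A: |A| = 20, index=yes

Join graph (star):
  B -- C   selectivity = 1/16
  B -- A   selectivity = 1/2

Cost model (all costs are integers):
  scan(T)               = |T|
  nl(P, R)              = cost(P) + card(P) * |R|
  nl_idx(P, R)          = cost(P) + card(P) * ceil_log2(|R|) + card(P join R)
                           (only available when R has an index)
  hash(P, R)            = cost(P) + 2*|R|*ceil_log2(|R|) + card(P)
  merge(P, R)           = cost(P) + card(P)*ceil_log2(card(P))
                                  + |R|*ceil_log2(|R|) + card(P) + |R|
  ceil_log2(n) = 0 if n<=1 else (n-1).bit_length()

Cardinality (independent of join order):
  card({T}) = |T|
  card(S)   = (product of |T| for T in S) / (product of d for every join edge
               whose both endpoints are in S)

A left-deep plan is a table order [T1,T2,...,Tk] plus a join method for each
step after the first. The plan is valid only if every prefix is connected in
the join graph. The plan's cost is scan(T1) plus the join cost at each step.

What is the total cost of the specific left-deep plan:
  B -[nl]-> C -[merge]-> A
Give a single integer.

73120

step 1: scan B: cost=500, card=500
step 2: join C via nl
    card(P join C) = 500*80/(16) = 2500
    cost = 500 + 500*80 = 40500
step 3: join A via merge
    card(P join A) = 2500*20/(2) = 25000
    cost = 40500 + 2500*12 + 20*5 + 2500 + 20 = 73120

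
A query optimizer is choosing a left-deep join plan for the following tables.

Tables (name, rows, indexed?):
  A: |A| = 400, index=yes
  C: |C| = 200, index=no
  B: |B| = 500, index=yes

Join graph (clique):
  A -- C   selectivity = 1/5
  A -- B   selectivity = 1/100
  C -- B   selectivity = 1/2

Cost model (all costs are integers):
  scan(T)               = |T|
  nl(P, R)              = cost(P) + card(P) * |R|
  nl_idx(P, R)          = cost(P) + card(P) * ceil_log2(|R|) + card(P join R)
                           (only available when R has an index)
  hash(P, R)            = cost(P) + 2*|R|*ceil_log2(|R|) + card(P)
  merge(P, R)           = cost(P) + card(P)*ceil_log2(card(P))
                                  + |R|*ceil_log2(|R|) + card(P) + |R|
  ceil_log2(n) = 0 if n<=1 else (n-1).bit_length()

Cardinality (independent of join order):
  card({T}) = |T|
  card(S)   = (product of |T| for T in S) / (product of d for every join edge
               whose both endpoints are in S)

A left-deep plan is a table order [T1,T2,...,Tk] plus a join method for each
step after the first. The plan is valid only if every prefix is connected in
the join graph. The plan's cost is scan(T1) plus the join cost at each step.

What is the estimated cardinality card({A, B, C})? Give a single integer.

40000

Tables in S: A(400), B(500), C(200)
Edges inside S: A-C(d=5), A-B(d=100), C-B(d=2)
numerator = 400 * 500 * 200 = 40000000
denominator = 5 * 100 * 2 = 1000
card(S) = 40000000 / 1000 = 40000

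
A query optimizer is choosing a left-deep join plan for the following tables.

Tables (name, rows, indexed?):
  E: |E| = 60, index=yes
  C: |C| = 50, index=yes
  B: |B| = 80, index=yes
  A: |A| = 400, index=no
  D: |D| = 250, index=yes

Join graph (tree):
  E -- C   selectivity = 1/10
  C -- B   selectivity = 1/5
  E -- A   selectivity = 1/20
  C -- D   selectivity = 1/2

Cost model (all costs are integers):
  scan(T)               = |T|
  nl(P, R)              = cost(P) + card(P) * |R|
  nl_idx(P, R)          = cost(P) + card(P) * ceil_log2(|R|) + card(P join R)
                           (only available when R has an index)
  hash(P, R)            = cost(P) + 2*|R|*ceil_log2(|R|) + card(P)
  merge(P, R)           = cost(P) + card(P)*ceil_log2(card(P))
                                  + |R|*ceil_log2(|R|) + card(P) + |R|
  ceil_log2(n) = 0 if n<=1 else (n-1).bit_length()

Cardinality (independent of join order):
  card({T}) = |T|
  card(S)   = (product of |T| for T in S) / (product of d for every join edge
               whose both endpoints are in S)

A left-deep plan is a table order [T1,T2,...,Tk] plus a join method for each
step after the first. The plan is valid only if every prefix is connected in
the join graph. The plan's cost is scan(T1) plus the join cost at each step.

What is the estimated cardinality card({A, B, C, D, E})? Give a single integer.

12000000

Tables in S: A(400), B(80), C(50), D(250), E(60)
Edges inside S: E-C(d=10), C-B(d=5), E-A(d=20), C-D(d=2)
numerator = 400 * 80 * 50 * 250 * 60 = 24000000000
denominator = 10 * 5 * 20 * 2 = 2000
card(S) = 24000000000 / 2000 = 12000000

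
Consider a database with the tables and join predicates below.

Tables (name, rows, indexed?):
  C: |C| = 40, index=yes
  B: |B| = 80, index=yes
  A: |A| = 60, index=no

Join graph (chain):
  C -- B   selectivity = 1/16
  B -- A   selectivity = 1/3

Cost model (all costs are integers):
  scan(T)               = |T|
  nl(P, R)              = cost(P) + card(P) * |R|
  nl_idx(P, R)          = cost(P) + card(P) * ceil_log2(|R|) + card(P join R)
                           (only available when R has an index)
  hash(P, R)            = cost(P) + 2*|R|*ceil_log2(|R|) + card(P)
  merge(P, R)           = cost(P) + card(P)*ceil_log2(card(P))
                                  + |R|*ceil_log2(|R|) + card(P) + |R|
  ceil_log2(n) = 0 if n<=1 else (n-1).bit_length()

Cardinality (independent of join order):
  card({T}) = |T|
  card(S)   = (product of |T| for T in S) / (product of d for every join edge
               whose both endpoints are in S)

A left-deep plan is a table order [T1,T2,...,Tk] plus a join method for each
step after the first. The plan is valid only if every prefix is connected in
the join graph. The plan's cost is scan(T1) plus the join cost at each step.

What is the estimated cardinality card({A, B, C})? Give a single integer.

4000

Tables in S: A(60), B(80), C(40)
Edges inside S: C-B(d=16), B-A(d=3)
numerator = 60 * 80 * 40 = 192000
denominator = 16 * 3 = 48
card(S) = 192000 / 48 = 4000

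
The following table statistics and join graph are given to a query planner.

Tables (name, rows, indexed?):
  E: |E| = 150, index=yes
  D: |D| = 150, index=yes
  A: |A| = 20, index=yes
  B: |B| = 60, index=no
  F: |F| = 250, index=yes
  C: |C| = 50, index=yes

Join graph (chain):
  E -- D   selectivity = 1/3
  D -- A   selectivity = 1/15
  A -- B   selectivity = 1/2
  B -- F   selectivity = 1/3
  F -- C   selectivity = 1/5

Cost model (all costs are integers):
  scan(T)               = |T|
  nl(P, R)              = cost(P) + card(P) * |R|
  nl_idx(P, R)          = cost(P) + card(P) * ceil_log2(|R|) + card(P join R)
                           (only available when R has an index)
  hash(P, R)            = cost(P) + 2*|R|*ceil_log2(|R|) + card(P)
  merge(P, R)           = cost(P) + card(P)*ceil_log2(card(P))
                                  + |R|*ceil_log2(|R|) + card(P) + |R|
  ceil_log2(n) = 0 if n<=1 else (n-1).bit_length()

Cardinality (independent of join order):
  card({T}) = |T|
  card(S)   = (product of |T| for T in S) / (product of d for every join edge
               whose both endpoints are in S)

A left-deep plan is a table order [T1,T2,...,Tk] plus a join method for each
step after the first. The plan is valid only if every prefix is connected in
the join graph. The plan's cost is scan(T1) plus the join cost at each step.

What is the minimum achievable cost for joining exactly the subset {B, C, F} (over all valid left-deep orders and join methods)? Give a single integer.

4320

Selinger DP over subsets of {B,C,F}:
  {B}: scan cost=60, card=60
  {F}: scan cost=250, card=250
  {C}: scan cost=50, card=50
  {BF}: card=5000; try (B,hash)→1220, (F,merge)→2730, (B,merge)→2920, (F,hash)→4120, (F,nl_idx)→5540, (F,nl)→15060 …(+1); best=1220 via (B,hash)
  {CF}: card=2500; try (C,hash)→1100, (F,merge)→2650, (C,merge)→2850, (F,nl_idx)→2950, (F,hash)→4100, (C,nl_idx)→4250 …(+2); best=1100 via (C,hash)
  {BCF}: card=50000; try (B,hash)→4320, (C,hash)→6820, (B,merge)→34020, (C,merge)→71570, (C,nl_idx)→81220, (B,nl)→151100 …(+1); best=4320 via (B,hash)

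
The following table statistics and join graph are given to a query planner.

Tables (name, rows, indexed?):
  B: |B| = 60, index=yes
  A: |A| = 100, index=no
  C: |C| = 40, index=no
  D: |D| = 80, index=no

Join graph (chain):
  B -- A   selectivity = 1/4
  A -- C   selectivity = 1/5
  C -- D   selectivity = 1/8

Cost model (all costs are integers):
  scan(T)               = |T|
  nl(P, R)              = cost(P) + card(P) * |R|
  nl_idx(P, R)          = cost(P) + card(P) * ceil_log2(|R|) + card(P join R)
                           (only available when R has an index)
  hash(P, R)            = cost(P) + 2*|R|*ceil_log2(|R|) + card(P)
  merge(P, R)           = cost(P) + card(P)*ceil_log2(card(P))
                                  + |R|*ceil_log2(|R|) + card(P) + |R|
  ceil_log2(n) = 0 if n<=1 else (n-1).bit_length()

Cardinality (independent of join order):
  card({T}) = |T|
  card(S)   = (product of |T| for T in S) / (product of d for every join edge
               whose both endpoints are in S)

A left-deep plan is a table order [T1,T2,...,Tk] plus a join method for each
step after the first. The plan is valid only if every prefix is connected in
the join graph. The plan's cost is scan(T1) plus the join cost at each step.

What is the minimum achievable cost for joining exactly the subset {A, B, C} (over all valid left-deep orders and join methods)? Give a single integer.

Selinger DP over subsets of {A,B,C}:
  {B}: scan cost=60, card=60
  {A}: scan cost=100, card=100
  {C}: scan cost=40, card=40
  {AB}: card=1500; try (B,hash)→920, (A,merge)→1280, (B,merge)→1320, (A,hash)→1520, (B,nl_idx)→2200, (A,nl)→6060 …(+1); best=920 via (B,hash)
  {AC}: card=800; try (C,hash)→680, (A,merge)→1120, (C,merge)→1180, (A,hash)→1480, (A,nl)→4040, (C,nl)→4100; best=680 via (C,hash)
  {ABC}: card=12000; try (B,hash)→2200, (C,hash)→2900, (B,merge)→9900, (B,nl_idx)→17480, (C,merge)→19200, (B,nl)→48680 …(+1); best=2200 via (B,hash)

2200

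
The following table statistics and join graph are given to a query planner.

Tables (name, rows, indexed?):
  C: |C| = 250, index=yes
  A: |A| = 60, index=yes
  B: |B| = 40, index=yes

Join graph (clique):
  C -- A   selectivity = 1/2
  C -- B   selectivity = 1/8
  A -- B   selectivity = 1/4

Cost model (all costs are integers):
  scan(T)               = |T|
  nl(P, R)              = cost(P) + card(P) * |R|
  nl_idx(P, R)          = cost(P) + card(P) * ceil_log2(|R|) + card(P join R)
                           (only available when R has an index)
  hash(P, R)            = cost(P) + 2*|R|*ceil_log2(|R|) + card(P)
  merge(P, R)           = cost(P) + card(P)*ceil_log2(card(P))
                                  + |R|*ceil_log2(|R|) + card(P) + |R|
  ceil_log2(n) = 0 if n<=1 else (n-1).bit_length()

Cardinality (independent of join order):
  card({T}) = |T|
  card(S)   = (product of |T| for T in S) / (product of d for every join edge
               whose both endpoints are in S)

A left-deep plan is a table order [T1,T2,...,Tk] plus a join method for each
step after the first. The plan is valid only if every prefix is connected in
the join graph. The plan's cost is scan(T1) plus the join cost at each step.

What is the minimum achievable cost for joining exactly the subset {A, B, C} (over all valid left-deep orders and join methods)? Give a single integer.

Selinger DP over subsets of {A,B,C}:
  {C}: scan cost=250, card=250
  {A}: scan cost=60, card=60
  {B}: scan cost=40, card=40
  {AC}: card=7500; try (A,hash)→1220, (C,merge)→2730, (A,merge)→2920, (C,hash)→4120, (C,nl_idx)→8040, (A,nl_idx)→9250 …(+2); best=1220 via (A,hash)
  {BC}: card=1250; try (B,hash)→980, (C,nl_idx)→1610, (C,merge)→2570, (B,merge)→2780, (B,nl_idx)→3000, (C,hash)→4080 …(+2); best=980 via (B,hash)
  {AB}: card=600; try (B,hash)→600, (A,merge)→740, (B,merge)→760, (A,hash)→800, (A,nl_idx)→880, (B,nl_idx)→1020 …(+2); best=600 via (B,hash)
  {ABC}: card=9375; try (A,hash)→2950, (C,hash)→5200, (B,hash)→9200, (C,merge)→9450, (C,nl_idx)→14775, (A,merge)→16400 …(+6); best=2950 via (A,hash)

2950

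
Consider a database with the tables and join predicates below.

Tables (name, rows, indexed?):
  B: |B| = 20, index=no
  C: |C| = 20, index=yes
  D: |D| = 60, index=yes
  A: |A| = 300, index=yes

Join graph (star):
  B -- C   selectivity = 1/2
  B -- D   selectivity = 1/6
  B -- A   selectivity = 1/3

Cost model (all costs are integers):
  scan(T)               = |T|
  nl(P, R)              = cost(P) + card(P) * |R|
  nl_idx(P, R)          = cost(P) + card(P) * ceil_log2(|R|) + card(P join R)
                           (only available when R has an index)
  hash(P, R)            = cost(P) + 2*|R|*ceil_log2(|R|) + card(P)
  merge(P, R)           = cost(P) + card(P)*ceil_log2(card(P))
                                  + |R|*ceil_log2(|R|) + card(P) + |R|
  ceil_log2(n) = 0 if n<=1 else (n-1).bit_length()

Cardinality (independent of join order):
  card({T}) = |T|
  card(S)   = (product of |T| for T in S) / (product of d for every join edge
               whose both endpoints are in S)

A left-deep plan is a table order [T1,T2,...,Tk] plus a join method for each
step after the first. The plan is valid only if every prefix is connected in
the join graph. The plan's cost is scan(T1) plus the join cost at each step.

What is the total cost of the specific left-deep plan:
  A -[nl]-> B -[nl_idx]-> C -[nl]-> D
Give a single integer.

step 1: scan A: cost=300, card=300
step 2: join B via nl
    card(P join B) = 300*20/(3) = 2000
    cost = 300 + 300*20 = 6300
step 3: join C via nl_idx
    card(P join C) = 2000*20/(2) = 20000
    cost = 6300 + 2000*5 + 20000 = 36300
step 4: join D via nl
    card(P join D) = 20000*60/(6) = 200000
    cost = 36300 + 20000*60 = 1236300

1236300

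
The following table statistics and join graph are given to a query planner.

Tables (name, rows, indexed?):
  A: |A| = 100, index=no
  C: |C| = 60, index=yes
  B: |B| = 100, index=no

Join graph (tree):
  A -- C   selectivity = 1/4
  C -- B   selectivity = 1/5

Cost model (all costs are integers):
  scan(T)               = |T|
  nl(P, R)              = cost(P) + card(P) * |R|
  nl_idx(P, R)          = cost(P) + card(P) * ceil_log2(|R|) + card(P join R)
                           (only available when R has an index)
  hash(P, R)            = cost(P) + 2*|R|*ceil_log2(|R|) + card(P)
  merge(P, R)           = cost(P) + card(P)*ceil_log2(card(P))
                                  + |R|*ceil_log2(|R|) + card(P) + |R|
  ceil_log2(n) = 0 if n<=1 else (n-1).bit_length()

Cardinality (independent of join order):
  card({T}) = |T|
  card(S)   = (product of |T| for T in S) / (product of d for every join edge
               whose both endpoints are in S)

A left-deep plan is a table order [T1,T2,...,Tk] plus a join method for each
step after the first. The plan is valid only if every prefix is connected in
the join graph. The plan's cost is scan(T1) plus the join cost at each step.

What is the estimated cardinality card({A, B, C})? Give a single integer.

Tables in S: A(100), B(100), C(60)
Edges inside S: A-C(d=4), C-B(d=5)
numerator = 100 * 100 * 60 = 600000
denominator = 4 * 5 = 20
card(S) = 600000 / 20 = 30000

30000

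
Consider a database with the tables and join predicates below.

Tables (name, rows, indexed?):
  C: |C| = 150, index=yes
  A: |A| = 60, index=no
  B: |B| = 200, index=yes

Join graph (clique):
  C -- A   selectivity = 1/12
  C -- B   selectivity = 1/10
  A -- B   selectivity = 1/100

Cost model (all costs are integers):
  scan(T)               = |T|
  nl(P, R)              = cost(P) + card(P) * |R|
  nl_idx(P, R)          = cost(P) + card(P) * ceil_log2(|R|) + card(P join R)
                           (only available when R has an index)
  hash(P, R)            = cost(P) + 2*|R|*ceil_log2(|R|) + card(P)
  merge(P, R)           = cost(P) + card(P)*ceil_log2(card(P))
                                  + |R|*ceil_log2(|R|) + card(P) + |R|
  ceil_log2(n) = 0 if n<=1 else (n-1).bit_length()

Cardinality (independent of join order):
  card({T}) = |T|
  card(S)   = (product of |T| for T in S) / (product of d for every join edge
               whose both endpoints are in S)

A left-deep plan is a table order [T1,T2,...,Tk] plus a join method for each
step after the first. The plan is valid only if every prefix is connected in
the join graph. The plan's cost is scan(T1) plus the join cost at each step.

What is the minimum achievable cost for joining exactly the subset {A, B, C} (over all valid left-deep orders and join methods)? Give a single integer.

Selinger DP over subsets of {A,B,C}:
  {C}: scan cost=150, card=150
  {A}: scan cost=60, card=60
  {B}: scan cost=200, card=200
  {AC}: card=750; try (A,hash)→1020, (C,nl_idx)→1290, (C,merge)→1830, (A,merge)→1920, (C,hash)→2520, (C,nl)→9060 …(+1); best=1020 via (A,hash)
  {BC}: card=3000; try (C,hash)→2800, (B,merge)→3300, (C,merge)→3350, (B,hash)→3500, (B,nl_idx)→4350, (C,nl_idx)→4800 …(+2); best=2800 via (C,hash)
  {AB}: card=120; try (B,nl_idx)→660, (A,hash)→1120, (B,merge)→2280, (A,merge)→2420, (B,hash)→3320, (B,nl)→12060 …(+1); best=660 via (B,nl_idx)
  {ABC}: card=150; try (C,nl_idx)→1770, (C,merge)→2970, (C,hash)→3180, (B,hash)→4970, (A,hash)→6520, (B,nl_idx)→7170 …(+5); best=1770 via (C,nl_idx)

1770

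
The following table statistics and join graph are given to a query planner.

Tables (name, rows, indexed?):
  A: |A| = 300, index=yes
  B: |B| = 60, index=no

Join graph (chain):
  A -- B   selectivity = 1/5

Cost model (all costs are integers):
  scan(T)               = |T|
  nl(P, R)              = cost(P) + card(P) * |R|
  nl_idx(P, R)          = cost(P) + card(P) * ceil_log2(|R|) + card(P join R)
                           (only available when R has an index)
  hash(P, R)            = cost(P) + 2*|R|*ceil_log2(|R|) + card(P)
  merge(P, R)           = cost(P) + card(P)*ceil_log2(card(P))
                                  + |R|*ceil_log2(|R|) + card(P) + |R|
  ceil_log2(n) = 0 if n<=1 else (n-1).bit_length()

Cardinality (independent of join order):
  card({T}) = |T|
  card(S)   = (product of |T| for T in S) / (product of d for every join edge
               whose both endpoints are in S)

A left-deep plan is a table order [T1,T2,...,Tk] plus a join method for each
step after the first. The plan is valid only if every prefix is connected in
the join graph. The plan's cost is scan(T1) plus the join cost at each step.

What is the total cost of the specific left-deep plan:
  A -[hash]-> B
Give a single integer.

1320

step 1: scan A: cost=300, card=300
step 2: join B via hash
    card(P join B) = 300*60/(5) = 3600
    cost = 300 + 2*60*6 + 300 = 1320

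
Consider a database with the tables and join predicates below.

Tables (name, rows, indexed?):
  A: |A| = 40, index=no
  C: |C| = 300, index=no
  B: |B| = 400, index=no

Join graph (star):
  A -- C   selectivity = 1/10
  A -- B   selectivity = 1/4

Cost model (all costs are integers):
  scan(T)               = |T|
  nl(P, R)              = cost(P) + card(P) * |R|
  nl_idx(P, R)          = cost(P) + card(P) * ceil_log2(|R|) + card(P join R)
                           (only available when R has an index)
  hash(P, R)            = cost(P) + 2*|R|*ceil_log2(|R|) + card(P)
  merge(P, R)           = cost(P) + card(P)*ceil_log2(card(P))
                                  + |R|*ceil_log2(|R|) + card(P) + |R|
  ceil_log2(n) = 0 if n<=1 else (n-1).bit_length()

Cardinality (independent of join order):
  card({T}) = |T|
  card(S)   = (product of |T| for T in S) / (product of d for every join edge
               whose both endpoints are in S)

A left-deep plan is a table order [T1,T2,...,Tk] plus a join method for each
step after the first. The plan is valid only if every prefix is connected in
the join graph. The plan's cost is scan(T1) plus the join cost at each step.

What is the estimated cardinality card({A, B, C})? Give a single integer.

Tables in S: A(40), B(400), C(300)
Edges inside S: A-C(d=10), A-B(d=4)
numerator = 40 * 400 * 300 = 4800000
denominator = 10 * 4 = 40
card(S) = 4800000 / 40 = 120000

120000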